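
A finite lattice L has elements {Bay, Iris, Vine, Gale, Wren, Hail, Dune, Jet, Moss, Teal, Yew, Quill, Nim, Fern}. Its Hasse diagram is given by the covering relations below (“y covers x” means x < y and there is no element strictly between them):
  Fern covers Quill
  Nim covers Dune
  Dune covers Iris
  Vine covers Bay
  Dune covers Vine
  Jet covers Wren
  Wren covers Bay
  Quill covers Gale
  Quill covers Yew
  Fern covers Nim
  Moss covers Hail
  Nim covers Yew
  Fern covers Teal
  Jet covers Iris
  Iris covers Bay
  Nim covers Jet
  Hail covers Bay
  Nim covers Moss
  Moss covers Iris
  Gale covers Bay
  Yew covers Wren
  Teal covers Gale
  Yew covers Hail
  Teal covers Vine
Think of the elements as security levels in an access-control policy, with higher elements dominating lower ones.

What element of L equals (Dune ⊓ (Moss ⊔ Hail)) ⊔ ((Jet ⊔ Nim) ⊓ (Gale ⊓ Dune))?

Iris

Moss ∨ Hail = Moss
Dune ∧ Moss = Iris
Jet ∨ Nim = Nim
Gale ∧ Dune = Bay
Nim ∧ Bay = Bay
Iris ∨ Bay = Iris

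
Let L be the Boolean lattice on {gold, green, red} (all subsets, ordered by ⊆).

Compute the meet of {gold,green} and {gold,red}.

{gold}

Under ⊆, meet is intersection: {gold,green} ∩ {gold,red} = {gold}.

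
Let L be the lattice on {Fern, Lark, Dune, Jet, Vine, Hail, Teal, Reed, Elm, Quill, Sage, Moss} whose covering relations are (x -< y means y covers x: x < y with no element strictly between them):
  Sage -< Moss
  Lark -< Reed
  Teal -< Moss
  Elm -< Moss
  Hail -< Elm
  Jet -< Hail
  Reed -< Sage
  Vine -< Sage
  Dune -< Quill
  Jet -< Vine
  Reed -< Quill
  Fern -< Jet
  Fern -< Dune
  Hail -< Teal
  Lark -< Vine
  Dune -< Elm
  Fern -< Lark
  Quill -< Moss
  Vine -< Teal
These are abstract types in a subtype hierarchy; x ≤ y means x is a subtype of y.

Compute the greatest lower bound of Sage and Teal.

Common lower bounds of {Sage, Teal}: Fern, Jet, Lark, Vine.
The greatest among these is Vine.

Vine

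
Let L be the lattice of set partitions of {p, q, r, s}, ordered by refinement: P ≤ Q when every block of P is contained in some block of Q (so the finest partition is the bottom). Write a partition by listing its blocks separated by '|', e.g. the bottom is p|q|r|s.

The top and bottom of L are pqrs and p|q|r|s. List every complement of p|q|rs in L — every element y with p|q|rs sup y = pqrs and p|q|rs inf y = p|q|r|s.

pqr|s, pqs|r, pr|qs, ps|qr

Need y with p|q|rs ∨ y = pqrs and p|q|rs ∧ y = p|q|r|s.
Checking each element gives: pqr|s, pqs|r, pr|qs, ps|qr.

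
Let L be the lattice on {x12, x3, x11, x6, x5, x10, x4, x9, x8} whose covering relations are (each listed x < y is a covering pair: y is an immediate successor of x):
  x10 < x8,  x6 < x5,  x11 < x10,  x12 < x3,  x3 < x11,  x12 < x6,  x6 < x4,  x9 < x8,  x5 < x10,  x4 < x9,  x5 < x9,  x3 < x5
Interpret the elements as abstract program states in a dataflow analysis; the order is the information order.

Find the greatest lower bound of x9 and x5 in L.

x5

Common lower bounds of {x9, x5}: x12, x3, x5, x6.
The greatest among these is x5.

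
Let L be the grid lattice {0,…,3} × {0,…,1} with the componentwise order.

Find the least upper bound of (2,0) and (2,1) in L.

(2,1)

In a product of chains, the join is componentwise max, giving (2,1).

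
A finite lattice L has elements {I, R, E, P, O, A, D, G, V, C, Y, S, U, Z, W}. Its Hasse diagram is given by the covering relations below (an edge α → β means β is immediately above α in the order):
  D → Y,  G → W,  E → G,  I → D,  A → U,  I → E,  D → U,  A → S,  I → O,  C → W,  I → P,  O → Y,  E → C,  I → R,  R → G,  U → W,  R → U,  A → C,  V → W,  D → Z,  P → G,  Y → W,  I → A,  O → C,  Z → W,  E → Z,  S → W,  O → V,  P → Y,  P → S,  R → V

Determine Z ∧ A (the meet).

Common lower bounds of {Z, A}: I.
The greatest among these is I.

I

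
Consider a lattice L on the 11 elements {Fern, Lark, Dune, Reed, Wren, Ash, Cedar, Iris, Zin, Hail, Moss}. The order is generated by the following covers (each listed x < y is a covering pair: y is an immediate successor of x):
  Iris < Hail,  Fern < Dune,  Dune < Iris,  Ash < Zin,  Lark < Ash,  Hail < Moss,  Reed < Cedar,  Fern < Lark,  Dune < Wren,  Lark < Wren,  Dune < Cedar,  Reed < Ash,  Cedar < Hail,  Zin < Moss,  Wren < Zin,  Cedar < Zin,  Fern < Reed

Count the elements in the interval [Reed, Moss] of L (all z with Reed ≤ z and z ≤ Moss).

6

The interval [Reed, Moss] = {Ash, Cedar, Hail, Moss, Reed, Zin}, which has 6 elements.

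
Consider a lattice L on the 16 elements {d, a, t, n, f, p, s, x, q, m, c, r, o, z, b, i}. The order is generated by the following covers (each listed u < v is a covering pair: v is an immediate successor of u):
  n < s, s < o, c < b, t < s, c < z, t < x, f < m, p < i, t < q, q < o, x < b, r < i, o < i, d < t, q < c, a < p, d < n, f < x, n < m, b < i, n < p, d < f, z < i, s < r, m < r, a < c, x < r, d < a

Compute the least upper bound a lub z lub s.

i

Common upper bounds of {a, z, s}: i.
The least among these is i.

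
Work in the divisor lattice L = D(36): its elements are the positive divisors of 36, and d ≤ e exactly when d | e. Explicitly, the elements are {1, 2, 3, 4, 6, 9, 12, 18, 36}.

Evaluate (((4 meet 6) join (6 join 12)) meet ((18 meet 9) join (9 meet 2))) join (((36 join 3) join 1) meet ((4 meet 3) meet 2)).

4 ∧ 6 = 2
6 ∨ 12 = 12
2 ∨ 12 = 12
18 ∧ 9 = 9
9 ∧ 2 = 1
9 ∨ 1 = 9
12 ∧ 9 = 3
36 ∨ 3 = 36
36 ∨ 1 = 36
4 ∧ 3 = 1
1 ∧ 2 = 1
36 ∧ 1 = 1
3 ∨ 1 = 3

3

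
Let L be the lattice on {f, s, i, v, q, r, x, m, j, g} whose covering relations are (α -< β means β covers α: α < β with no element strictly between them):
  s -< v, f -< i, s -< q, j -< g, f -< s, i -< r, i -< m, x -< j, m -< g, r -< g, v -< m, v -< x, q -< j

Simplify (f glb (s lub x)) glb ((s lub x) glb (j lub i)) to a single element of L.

f

s ∨ x = x
f ∧ x = f
s ∨ x = x
j ∨ i = g
x ∧ g = x
f ∧ x = f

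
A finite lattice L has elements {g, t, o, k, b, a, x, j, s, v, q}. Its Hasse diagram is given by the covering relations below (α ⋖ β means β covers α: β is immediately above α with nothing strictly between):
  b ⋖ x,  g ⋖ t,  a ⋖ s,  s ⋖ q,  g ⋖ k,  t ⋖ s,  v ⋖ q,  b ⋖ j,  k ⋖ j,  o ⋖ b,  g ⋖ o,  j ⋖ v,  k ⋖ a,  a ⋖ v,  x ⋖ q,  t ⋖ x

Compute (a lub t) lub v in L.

q

a ∨ t = s
s ∨ v = q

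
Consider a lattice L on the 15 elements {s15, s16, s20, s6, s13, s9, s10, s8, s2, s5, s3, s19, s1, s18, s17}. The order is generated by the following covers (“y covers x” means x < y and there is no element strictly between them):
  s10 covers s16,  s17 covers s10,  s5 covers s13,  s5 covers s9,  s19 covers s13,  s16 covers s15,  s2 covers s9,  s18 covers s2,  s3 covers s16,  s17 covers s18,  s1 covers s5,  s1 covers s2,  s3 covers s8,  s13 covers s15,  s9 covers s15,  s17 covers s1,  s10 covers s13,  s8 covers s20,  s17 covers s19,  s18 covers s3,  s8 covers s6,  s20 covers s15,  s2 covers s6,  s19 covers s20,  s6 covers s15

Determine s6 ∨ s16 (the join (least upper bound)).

s3

Common upper bounds of {s6, s16}: s17, s18, s3.
The least among these is s3.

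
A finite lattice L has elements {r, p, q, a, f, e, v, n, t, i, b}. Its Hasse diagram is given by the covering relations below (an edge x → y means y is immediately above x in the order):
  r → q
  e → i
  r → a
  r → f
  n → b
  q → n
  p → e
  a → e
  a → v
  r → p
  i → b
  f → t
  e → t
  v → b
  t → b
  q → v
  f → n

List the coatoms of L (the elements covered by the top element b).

i, n, t, v

The coatoms are exactly the elements covered by b: i, n, t, v.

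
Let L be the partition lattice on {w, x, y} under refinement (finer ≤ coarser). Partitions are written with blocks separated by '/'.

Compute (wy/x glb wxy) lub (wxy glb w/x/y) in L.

wy/x ∧ wxy = wy/x
wxy ∧ w/x/y = w/x/y
wy/x ∨ w/x/y = wy/x

wy/x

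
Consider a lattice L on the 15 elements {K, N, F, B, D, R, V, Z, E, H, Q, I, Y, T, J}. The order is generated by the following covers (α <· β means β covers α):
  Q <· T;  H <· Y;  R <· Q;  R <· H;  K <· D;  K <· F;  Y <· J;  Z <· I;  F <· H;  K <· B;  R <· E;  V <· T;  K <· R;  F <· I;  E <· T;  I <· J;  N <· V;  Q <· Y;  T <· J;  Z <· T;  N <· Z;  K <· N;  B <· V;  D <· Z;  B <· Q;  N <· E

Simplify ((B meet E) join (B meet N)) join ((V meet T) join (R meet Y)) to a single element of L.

B ∧ E = K
B ∧ N = K
K ∨ K = K
V ∧ T = V
R ∧ Y = R
V ∨ R = T
K ∨ T = T

T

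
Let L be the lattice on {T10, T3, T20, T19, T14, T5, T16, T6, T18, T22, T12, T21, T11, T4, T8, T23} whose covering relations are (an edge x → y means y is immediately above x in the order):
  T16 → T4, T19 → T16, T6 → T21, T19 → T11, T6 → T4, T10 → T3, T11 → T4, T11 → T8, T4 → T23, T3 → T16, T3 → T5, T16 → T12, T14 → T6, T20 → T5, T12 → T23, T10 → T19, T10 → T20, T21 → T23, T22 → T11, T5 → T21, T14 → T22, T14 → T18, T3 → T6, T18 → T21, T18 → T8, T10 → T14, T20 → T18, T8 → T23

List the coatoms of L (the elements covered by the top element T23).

T12, T21, T4, T8

The coatoms are exactly the elements covered by T23: T12, T21, T4, T8.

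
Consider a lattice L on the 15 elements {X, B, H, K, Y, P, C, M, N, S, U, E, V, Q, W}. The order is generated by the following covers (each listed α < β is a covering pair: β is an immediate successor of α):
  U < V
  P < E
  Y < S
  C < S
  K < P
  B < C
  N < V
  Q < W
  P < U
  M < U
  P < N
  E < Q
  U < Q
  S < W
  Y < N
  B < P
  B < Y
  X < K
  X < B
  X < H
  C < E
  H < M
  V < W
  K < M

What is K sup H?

M

Common upper bounds of {K, H}: M, Q, U, V, W.
The least among these is M.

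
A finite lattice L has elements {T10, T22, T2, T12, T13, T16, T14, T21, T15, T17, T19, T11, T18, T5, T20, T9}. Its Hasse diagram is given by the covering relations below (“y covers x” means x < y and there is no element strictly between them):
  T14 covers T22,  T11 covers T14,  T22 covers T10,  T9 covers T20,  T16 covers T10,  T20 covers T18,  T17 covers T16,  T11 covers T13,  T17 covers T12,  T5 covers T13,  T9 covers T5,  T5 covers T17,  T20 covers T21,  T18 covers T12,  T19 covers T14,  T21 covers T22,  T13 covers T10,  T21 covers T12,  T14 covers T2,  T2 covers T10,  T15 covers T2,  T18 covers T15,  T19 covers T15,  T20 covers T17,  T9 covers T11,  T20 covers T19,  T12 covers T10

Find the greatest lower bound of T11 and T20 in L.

T14

Common lower bounds of {T11, T20}: T10, T14, T2, T22.
The greatest among these is T14.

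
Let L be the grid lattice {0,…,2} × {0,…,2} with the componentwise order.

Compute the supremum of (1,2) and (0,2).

(1,2)

Common upper bounds of {(1,2), (0,2)}: (1,2), (2,2).
The least among these is (1,2).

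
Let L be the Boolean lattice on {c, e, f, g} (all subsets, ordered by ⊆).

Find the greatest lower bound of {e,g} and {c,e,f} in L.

{e}

Under ⊆, meet is intersection: {e,g} ∩ {c,e,f} = {e}.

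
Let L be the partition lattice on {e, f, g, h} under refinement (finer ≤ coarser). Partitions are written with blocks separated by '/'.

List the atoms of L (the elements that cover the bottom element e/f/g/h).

The atoms are exactly the elements that cover e/f/g/h: e/f/gh, e/fg/h, e/fh/g, ef/g/h, eg/f/h, eh/f/g.

e/f/gh, e/fg/h, e/fh/g, ef/g/h, eg/f/h, eh/f/g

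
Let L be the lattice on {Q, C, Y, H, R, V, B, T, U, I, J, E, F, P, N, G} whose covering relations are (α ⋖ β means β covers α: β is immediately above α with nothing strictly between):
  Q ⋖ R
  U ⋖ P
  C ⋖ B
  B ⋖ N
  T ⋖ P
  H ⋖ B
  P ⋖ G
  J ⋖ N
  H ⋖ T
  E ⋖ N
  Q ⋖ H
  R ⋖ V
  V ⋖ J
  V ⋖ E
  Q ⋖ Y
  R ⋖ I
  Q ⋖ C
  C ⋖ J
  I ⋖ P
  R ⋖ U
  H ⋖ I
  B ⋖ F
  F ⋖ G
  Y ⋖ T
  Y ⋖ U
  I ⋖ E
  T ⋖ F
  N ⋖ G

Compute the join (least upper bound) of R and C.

J

Common upper bounds of {R, C}: G, J, N.
The least among these is J.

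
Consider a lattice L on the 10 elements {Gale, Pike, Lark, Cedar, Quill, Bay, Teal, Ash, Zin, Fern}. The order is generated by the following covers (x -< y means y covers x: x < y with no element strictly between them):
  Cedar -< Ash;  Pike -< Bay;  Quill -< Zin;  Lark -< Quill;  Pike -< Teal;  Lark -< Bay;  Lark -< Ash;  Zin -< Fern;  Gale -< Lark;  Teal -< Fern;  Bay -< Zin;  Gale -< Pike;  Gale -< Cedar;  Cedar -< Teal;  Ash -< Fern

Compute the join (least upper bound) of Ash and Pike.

Common upper bounds of {Ash, Pike}: Fern.
The least among these is Fern.

Fern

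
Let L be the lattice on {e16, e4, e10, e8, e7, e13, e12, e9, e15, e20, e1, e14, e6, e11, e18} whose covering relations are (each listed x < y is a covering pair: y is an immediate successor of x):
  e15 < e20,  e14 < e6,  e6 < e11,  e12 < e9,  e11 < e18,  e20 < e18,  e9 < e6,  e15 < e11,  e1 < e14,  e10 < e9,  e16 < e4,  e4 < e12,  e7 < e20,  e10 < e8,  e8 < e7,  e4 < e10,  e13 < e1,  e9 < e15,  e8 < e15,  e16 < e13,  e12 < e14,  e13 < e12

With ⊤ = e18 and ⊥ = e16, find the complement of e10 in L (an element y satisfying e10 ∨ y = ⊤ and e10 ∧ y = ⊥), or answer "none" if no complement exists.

none

For every candidate y, either e10 ∨ y ≠ e18 or e10 ∧ y ≠ e16; no complement exists.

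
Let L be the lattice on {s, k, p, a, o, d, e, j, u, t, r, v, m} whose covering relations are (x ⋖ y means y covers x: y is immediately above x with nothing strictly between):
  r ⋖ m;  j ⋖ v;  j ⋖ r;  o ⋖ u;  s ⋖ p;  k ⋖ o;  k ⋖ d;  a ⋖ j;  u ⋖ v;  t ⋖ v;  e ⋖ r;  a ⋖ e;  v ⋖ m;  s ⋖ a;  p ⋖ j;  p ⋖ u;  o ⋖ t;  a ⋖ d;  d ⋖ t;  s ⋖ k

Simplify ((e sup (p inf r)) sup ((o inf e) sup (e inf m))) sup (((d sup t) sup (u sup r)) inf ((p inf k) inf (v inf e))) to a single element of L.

r

p ∧ r = p
e ∨ p = r
o ∧ e = s
e ∧ m = e
s ∨ e = e
r ∨ e = r
d ∨ t = t
u ∨ r = m
t ∨ m = m
p ∧ k = s
v ∧ e = a
s ∧ a = s
m ∧ s = s
r ∨ s = r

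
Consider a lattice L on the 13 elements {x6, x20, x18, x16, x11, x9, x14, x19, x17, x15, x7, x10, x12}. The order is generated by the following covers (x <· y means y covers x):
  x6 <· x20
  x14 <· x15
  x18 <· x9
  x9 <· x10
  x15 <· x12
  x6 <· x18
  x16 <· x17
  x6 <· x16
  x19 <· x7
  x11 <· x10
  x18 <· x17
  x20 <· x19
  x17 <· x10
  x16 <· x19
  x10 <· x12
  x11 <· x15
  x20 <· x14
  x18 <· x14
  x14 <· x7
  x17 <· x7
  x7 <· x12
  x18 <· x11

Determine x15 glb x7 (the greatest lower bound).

x14

Common lower bounds of {x15, x7}: x14, x18, x20, x6.
The greatest among these is x14.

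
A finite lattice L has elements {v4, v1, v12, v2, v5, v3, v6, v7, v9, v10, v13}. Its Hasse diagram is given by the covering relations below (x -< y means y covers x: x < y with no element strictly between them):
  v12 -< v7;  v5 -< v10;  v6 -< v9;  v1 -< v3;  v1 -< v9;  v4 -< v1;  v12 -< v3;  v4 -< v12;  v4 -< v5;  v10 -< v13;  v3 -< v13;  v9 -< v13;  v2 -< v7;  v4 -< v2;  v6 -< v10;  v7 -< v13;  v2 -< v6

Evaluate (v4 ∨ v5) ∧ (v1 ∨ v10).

v5

v4 ∨ v5 = v5
v1 ∨ v10 = v13
v5 ∧ v13 = v5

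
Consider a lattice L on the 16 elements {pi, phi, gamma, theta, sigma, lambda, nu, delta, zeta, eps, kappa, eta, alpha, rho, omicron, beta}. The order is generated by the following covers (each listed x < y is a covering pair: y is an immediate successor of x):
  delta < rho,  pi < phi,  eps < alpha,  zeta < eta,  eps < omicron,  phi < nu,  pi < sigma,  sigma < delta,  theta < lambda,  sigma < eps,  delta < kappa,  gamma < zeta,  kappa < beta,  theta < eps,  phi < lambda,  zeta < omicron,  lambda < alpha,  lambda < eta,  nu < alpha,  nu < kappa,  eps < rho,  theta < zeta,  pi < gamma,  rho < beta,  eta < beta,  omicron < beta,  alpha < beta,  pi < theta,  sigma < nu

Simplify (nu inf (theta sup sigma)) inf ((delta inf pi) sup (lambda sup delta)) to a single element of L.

theta ∨ sigma = eps
nu ∧ eps = sigma
delta ∧ pi = pi
lambda ∨ delta = beta
pi ∨ beta = beta
sigma ∧ beta = sigma

sigma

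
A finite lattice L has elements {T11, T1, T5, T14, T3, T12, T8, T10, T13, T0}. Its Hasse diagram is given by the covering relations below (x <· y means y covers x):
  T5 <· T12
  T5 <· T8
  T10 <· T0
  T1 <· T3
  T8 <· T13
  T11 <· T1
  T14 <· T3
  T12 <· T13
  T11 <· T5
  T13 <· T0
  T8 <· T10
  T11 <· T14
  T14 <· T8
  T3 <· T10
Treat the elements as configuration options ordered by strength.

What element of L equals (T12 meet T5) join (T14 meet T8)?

T8

T12 ∧ T5 = T5
T14 ∧ T8 = T14
T5 ∨ T14 = T8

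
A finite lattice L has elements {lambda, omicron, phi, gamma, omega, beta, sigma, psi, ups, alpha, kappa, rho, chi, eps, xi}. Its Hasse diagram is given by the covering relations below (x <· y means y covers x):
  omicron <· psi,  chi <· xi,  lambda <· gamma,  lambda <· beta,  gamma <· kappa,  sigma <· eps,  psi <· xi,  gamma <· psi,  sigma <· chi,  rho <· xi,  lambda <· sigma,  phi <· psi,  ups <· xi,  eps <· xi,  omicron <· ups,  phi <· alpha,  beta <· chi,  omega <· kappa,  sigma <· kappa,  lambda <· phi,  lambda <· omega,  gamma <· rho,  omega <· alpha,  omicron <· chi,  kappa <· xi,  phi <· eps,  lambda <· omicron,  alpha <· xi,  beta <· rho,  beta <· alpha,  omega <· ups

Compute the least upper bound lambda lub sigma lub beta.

chi

Common upper bounds of {lambda, sigma, beta}: chi, xi.
The least among these is chi.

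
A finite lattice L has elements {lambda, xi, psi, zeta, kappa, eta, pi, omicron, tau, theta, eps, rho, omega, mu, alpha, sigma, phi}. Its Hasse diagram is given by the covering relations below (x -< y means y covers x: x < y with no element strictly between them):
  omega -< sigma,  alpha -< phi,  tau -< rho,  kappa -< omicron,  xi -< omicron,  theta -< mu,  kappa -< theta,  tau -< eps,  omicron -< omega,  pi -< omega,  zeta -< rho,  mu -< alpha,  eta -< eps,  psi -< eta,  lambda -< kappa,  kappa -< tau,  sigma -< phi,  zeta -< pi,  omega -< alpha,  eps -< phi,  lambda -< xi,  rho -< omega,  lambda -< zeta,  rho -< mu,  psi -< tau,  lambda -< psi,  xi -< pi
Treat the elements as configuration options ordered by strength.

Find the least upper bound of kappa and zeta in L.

Common upper bounds of {kappa, zeta}: alpha, mu, omega, phi, rho, sigma.
The least among these is rho.

rho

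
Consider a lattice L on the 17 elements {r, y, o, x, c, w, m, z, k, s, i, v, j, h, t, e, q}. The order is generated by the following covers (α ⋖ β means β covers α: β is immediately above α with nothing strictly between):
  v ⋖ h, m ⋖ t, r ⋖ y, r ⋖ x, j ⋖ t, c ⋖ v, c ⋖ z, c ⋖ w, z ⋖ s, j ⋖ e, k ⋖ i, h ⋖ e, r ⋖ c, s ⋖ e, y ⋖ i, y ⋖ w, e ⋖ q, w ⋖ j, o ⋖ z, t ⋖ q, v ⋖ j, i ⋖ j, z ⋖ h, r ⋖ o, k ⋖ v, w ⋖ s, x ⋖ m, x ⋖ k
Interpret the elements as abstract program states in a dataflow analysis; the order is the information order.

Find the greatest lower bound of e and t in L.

j

Common lower bounds of {e, t}: c, i, j, k, r, v, w, x, y.
The greatest among these is j.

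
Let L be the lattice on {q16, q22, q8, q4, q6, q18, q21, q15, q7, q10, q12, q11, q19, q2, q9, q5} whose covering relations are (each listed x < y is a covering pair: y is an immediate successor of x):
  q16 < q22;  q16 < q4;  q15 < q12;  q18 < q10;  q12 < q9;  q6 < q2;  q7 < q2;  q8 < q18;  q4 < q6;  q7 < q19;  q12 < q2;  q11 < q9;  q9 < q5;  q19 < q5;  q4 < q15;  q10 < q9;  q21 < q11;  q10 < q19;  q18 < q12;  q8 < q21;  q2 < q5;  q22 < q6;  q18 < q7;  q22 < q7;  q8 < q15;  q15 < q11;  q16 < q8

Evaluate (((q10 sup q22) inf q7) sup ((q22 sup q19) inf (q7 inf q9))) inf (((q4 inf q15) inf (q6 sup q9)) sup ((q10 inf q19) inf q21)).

q8

q10 ∨ q22 = q19
q19 ∧ q7 = q7
q22 ∨ q19 = q19
q7 ∧ q9 = q18
q19 ∧ q18 = q18
q7 ∨ q18 = q7
q4 ∧ q15 = q4
q6 ∨ q9 = q5
q4 ∧ q5 = q4
q10 ∧ q19 = q10
q10 ∧ q21 = q8
q4 ∨ q8 = q15
q7 ∧ q15 = q8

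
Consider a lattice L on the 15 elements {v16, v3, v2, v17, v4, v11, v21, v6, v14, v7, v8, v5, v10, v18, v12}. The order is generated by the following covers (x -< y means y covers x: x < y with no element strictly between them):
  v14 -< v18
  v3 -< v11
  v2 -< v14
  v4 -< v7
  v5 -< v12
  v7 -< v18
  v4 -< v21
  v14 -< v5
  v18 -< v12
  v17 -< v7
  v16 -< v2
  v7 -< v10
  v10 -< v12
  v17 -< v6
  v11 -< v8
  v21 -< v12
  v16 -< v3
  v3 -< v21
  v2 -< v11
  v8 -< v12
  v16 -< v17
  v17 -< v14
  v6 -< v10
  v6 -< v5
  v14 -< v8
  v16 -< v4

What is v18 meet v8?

Common lower bounds of {v18, v8}: v14, v16, v17, v2.
The greatest among these is v14.

v14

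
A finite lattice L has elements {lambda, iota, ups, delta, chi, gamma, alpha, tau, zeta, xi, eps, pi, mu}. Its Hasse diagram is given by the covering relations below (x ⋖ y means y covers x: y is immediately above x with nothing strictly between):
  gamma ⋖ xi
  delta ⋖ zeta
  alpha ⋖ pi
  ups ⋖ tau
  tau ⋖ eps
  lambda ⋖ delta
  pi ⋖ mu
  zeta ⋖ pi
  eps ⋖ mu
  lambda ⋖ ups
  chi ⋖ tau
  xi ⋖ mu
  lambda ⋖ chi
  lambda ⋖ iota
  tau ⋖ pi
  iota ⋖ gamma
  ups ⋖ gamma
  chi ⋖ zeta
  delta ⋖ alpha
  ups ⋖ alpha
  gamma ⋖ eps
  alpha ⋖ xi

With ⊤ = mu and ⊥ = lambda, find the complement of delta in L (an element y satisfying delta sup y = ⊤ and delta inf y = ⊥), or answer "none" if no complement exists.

eps

Need y with delta ∨ y = mu and delta ∧ y = lambda.
Checking each element gives: eps.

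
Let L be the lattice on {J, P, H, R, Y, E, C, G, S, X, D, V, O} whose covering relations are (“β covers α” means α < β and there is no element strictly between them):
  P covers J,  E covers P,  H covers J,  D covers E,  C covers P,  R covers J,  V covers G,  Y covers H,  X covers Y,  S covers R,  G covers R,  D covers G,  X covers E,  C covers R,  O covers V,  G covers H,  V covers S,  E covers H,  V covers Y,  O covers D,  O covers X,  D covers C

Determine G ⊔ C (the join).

Common upper bounds of {G, C}: D, O.
The least among these is D.

D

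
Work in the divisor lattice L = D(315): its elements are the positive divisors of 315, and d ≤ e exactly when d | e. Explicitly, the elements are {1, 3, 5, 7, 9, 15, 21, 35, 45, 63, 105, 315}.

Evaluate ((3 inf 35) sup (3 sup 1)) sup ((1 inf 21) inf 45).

3

3 ∧ 35 = 1
3 ∨ 1 = 3
1 ∨ 3 = 3
1 ∧ 21 = 1
1 ∧ 45 = 1
3 ∨ 1 = 3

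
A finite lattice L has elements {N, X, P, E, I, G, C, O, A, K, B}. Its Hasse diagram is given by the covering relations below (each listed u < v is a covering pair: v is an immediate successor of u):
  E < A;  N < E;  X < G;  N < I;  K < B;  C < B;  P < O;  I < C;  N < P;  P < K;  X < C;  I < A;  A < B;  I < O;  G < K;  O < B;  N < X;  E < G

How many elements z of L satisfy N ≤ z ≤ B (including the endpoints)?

The interval [N, B] = {A, B, C, E, G, I, K, N, O, P, X}, which has 11 elements.

11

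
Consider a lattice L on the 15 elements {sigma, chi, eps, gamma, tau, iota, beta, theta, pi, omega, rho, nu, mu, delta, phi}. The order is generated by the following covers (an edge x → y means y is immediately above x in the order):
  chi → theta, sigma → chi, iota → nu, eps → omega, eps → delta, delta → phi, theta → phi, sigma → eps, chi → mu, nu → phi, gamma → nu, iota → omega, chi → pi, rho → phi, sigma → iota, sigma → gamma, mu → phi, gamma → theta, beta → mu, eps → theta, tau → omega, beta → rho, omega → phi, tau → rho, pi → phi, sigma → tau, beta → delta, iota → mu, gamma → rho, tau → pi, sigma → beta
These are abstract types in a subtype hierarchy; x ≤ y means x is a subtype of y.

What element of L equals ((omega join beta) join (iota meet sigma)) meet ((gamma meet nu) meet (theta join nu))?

omega ∨ beta = phi
iota ∧ sigma = sigma
phi ∨ sigma = phi
gamma ∧ nu = gamma
theta ∨ nu = phi
gamma ∧ phi = gamma
phi ∧ gamma = gamma

gamma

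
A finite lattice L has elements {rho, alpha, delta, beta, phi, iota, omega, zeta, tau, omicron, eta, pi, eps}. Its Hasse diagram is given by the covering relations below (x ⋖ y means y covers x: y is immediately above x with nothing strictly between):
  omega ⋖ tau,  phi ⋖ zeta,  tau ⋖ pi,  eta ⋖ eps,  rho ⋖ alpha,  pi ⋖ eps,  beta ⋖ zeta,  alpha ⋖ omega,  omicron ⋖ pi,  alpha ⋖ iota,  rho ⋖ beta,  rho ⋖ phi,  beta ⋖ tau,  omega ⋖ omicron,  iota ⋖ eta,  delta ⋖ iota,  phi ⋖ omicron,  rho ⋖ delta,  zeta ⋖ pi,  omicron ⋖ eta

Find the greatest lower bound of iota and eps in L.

Common lower bounds of {iota, eps}: alpha, delta, iota, rho.
The greatest among these is iota.

iota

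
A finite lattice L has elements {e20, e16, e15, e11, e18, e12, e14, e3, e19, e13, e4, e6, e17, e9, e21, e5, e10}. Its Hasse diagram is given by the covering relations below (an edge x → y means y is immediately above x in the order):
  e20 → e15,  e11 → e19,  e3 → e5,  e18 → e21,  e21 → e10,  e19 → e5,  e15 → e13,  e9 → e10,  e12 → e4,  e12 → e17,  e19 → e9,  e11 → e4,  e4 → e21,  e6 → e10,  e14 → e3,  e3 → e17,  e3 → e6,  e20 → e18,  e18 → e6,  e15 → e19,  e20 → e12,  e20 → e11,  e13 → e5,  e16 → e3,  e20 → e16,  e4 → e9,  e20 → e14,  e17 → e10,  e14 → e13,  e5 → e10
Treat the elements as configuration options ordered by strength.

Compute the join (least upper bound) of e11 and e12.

e4

Common upper bounds of {e11, e12}: e10, e21, e4, e9.
The least among these is e4.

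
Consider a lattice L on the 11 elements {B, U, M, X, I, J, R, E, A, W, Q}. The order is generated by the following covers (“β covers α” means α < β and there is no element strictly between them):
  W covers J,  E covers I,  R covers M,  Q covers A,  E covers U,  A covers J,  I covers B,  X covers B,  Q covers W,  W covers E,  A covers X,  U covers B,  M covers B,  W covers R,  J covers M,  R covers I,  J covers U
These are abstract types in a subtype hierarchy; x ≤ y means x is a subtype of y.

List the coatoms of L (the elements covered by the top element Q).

A, W

The coatoms are exactly the elements covered by Q: A, W.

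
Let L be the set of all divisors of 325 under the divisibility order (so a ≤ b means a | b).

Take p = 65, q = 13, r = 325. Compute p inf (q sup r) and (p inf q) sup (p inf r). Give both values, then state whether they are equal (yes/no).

65; 65; yes

q sup r = 325, so p inf (q sup r) = 65 inf 325 = 65.
p inf q = 13 and p inf r = 65, so (p inf q) sup (p inf r) = 13 sup 65 = 65.
Equal: yes.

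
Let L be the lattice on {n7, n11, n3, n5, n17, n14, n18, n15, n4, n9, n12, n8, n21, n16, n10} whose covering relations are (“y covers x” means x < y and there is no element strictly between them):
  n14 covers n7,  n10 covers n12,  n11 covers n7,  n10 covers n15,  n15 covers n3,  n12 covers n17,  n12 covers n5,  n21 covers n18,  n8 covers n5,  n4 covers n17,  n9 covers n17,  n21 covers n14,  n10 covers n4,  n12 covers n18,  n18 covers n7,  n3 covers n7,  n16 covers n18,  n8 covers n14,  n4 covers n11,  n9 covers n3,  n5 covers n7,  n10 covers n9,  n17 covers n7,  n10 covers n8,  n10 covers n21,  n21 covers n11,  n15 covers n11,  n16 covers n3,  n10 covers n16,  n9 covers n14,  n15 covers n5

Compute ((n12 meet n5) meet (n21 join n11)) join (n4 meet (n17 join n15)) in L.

n12 ∧ n5 = n5
n21 ∨ n11 = n21
n5 ∧ n21 = n7
n17 ∨ n15 = n10
n4 ∧ n10 = n4
n7 ∨ n4 = n4

n4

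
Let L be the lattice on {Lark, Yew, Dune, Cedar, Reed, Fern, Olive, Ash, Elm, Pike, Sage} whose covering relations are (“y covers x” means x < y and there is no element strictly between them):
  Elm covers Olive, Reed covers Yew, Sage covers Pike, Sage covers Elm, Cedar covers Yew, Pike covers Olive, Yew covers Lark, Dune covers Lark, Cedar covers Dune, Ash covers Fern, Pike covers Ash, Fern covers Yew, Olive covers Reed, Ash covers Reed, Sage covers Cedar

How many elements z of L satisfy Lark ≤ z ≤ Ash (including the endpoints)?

The interval [Lark, Ash] = {Ash, Fern, Lark, Reed, Yew}, which has 5 elements.

5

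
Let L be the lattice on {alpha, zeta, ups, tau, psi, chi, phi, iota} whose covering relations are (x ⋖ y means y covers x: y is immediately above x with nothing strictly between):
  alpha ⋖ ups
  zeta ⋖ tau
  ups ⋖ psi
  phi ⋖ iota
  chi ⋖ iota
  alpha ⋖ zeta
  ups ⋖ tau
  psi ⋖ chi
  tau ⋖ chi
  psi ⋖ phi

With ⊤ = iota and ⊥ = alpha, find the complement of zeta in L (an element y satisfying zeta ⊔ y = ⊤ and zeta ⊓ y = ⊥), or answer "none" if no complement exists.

phi

Need y with zeta ∨ y = iota and zeta ∧ y = alpha.
Checking each element gives: phi.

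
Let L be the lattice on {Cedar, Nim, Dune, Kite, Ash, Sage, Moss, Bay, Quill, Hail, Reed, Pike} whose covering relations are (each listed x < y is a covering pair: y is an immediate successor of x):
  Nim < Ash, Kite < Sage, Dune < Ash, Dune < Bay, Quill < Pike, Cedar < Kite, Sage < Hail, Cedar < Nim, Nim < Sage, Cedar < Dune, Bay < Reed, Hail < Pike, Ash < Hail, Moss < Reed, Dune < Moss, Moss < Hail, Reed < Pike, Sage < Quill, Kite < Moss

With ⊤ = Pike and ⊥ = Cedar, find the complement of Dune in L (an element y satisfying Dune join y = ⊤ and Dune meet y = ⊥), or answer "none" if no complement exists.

Quill

Need y with Dune ∨ y = Pike and Dune ∧ y = Cedar.
Checking each element gives: Quill.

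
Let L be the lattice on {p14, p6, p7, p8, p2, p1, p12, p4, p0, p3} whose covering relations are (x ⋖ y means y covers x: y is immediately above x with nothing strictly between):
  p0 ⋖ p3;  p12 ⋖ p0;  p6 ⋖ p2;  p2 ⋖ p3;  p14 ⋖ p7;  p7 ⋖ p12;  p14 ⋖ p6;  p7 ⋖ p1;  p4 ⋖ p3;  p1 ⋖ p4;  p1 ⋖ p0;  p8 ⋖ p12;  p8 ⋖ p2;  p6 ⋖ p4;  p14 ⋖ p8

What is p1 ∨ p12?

p0

Common upper bounds of {p1, p12}: p0, p3.
The least among these is p0.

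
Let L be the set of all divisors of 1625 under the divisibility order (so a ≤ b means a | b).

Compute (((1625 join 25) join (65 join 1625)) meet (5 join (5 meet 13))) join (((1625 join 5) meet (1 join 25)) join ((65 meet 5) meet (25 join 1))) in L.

1625 ∨ 25 = 1625
65 ∨ 1625 = 1625
1625 ∨ 1625 = 1625
5 ∧ 13 = 1
5 ∨ 1 = 5
1625 ∧ 5 = 5
1625 ∨ 5 = 1625
1 ∨ 25 = 25
1625 ∧ 25 = 25
65 ∧ 5 = 5
25 ∨ 1 = 25
5 ∧ 25 = 5
25 ∨ 5 = 25
5 ∨ 25 = 25

25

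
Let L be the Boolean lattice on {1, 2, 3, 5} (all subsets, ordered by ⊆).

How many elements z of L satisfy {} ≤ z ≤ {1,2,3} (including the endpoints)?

The interval [{}, {1,2,3}] = {{1,2,3}, {1,2}, {1,3}, {1}, {2,3}, {2}, {3}, {}}, which has 8 elements.

8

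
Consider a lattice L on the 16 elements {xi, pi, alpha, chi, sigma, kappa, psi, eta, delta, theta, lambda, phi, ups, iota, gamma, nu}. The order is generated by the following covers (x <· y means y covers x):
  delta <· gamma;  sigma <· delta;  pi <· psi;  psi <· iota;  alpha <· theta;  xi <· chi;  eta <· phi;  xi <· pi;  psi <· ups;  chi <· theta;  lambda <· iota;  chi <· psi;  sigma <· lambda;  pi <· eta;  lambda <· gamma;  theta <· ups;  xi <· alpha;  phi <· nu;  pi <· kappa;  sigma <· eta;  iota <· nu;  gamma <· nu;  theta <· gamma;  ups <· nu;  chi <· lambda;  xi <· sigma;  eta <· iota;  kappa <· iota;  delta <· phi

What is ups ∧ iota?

Common lower bounds of {ups, iota}: chi, pi, psi, xi.
The greatest among these is psi.

psi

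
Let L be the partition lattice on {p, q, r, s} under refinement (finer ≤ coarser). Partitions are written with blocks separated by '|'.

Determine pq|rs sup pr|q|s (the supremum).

Common upper bounds of {pq|rs, pr|q|s}: pqrs.
The least among these is pqrs.

pqrs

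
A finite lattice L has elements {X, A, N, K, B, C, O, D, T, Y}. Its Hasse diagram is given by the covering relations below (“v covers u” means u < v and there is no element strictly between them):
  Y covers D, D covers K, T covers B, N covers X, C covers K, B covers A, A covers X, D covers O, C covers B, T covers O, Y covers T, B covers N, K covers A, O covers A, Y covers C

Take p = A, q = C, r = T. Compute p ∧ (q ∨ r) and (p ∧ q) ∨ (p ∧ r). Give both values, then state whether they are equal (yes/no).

q ∨ r = Y, so p ∧ (q ∨ r) = A ∧ Y = A.
p ∧ q = A and p ∧ r = A, so (p ∧ q) ∨ (p ∧ r) = A ∨ A = A.
Equal: yes.

A; A; yes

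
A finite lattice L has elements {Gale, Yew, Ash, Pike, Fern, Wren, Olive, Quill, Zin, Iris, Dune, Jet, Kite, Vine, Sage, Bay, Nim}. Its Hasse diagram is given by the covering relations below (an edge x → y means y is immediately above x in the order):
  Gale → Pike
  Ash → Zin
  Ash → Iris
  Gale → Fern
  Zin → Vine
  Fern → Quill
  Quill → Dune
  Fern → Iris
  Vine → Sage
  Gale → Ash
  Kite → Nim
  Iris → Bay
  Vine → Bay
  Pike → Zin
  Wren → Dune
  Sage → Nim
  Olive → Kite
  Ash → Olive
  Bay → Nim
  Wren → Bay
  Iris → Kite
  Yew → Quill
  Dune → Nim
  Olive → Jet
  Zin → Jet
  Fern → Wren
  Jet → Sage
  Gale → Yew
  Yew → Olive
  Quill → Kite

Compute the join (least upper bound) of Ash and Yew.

Olive

Common upper bounds of {Ash, Yew}: Jet, Kite, Nim, Olive, Sage.
The least among these is Olive.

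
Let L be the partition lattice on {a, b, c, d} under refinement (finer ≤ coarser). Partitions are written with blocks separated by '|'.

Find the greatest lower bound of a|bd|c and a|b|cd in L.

Common lower bounds of {a|bd|c, a|b|cd}: a|b|c|d.
The greatest among these is a|b|c|d.

a|b|c|d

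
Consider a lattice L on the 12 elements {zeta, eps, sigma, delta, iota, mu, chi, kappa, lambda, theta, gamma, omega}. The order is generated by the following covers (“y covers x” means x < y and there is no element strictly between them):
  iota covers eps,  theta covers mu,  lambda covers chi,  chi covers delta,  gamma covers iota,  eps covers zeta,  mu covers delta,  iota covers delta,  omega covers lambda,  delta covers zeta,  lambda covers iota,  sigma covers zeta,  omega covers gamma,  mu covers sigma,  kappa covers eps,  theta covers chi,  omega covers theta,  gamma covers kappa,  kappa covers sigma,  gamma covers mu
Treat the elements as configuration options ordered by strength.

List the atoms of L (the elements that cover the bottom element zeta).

delta, eps, sigma

The atoms are exactly the elements that cover zeta: delta, eps, sigma.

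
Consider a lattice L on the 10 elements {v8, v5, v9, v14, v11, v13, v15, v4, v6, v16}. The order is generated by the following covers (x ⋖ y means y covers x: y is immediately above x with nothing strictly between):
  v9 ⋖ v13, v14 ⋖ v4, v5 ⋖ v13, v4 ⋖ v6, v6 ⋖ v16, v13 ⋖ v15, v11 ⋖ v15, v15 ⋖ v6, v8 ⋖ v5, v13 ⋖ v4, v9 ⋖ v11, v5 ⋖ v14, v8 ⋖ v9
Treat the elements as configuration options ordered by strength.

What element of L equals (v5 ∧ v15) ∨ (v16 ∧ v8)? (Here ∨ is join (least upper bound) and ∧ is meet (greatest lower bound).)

v5 ∧ v15 = v5
v16 ∧ v8 = v8
v5 ∨ v8 = v5

v5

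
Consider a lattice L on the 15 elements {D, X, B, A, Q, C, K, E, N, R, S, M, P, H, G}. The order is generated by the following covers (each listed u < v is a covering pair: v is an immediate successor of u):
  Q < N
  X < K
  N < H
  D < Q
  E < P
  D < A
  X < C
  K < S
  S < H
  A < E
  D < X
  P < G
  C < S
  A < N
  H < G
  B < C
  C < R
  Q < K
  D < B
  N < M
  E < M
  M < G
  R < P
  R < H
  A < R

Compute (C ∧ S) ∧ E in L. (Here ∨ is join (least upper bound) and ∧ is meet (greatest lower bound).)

D

C ∧ S = C
C ∧ E = D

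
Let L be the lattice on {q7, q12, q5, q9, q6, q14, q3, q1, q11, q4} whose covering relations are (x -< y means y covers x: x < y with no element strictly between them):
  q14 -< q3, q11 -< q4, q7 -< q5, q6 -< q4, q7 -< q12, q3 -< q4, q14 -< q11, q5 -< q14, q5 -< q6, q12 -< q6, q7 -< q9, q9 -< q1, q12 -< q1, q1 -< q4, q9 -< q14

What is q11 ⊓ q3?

q14

Common lower bounds of {q11, q3}: q14, q5, q7, q9.
The greatest among these is q14.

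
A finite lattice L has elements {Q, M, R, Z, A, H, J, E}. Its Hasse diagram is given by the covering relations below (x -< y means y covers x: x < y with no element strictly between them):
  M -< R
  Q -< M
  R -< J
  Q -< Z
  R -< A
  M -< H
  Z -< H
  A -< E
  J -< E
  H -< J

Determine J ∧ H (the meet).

Common lower bounds of {J, H}: H, M, Q, Z.
The greatest among these is H.

H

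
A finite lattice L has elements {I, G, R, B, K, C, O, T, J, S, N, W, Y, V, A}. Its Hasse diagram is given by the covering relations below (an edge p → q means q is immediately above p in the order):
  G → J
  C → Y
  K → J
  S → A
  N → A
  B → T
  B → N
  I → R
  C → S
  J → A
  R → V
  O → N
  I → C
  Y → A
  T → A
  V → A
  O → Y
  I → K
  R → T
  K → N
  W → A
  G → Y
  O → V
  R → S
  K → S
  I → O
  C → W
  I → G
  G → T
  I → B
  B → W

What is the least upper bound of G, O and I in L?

Y

Common upper bounds of {G, O, I}: A, Y.
The least among these is Y.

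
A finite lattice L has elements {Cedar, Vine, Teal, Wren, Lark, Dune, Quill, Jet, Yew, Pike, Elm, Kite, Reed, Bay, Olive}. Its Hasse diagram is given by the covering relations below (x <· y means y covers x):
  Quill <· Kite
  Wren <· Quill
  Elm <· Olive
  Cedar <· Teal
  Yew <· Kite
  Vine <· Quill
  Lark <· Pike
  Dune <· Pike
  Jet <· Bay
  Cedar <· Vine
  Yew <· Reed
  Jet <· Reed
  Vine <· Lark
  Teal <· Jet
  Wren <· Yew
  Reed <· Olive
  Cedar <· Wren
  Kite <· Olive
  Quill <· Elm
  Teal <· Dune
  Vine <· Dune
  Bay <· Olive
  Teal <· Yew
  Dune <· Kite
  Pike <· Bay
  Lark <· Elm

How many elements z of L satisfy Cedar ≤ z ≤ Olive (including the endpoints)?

The interval [Cedar, Olive] = {Bay, Cedar, Dune, Elm, Jet, Kite, Lark, Olive, Pike, Quill, Reed, Teal, Vine, Wren, Yew}, which has 15 elements.

15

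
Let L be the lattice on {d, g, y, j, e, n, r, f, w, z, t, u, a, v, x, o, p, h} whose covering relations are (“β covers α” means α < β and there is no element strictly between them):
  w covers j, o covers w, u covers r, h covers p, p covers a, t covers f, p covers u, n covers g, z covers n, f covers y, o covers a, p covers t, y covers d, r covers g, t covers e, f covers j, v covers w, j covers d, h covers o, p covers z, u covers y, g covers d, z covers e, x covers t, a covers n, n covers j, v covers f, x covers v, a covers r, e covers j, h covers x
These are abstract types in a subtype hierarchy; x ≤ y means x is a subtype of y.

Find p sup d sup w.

h

Common upper bounds of {p, d, w}: h.
The least among these is h.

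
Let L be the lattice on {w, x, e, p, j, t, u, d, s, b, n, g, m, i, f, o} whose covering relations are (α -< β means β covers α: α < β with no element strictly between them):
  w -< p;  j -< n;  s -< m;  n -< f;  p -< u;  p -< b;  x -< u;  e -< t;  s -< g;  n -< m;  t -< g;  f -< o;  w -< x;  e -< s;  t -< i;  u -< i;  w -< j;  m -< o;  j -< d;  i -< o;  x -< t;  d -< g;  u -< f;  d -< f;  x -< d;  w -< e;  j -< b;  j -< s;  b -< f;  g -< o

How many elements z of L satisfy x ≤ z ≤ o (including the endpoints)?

The interval [x, o] = {d, f, g, i, o, t, u, x}, which has 8 elements.

8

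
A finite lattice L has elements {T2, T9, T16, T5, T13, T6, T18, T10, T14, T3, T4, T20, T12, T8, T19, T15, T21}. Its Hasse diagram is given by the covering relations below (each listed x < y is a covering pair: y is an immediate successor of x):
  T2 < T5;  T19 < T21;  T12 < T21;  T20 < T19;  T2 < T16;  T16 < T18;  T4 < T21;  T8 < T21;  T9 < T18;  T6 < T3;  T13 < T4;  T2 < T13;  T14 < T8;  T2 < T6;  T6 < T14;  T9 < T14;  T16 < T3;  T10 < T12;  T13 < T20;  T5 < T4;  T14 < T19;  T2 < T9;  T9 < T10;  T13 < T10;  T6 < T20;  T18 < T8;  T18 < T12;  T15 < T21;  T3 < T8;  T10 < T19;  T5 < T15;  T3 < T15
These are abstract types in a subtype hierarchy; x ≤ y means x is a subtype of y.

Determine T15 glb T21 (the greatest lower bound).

Common lower bounds of {T15, T21}: T15, T16, T2, T3, T5, T6.
The greatest among these is T15.

T15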